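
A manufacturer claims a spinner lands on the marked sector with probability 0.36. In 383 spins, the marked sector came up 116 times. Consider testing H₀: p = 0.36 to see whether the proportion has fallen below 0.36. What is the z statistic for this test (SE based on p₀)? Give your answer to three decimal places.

p̂ = 116/383 ≈ 0.30287.
Standard error under H₀: √(0.36×0.64/383) = 0.02453.
z = (0.30287 − 0.36)/0.02453 = -0.05713/0.02453 = -2.329.
p-value = P(Z < -2.329) ≈ 0.0099.

z = -2.329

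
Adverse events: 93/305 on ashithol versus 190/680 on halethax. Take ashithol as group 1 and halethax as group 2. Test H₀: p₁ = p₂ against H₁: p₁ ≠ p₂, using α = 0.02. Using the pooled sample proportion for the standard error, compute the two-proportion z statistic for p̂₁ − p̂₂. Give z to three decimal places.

p̂₁ = 93/305 = 0.30492, p̂₂ = 190/680 = 0.27941.
Pooled p̂ = (93+190)/(305+680) = 283/985 = 0.28731.
SE = √(0.204763 × 0.00474928) = 0.03118.
z = (0.30492 − 0.27941)/0.03118 = 0.02551/0.03118 = 0.818.
p-value = 2·P(Z > 0.818) ≈ 0.4134. With α = 0.02, fail to reject H₀.

z = 0.818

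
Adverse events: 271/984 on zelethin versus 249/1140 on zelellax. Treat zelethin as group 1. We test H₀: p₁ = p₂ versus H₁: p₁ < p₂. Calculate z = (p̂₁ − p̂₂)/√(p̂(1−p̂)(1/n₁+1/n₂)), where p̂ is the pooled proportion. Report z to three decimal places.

z = 3.046

p̂₁ = 271/984 ≈ 0.27541, p̂₂ = 249/1140 ≈ 0.21842.
Pooled p̂ = (271+249)/(984+1140) = 520/2124 = 0.24482.
SE = √(p̂(1−p̂)(1/n₁+1/n₂)) = √(0.24482·0.75518·0.00189345) = √(0.000350069) = 0.01871.
z = (0.27541 − 0.21842)/0.01871 = 0.05699/0.01871 = 3.046.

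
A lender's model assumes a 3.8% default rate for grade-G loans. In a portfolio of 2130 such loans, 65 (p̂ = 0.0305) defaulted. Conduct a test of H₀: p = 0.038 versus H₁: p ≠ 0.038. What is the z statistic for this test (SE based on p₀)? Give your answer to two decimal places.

p̂ = 65/2130 ≈ 0.03052.
Under H₀, SE = √(0.038·0.962/2130) = √(1.71624e-05) = 0.00414.
z = (0.03052 − 0.038)/0.00414 = -0.00748/0.00414 = -1.81.
p-value = 2·P(Z > 1.806) ≈ 0.0709.

z = -1.81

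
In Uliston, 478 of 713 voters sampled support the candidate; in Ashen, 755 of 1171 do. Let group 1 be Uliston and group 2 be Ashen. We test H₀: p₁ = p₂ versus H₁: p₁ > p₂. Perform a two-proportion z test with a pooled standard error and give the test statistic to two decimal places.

p̂₁ = 478/713 = 0.6704, p̂₂ = 755/1171 = 0.6447.
Pooled p̂ = (478+755)/(713+1171) = 1233/1884 = 0.6545.
SE = √(p̂(1−p̂)(1/n₁+1/n₂)) = √(0.6545·0.3455·0.0022565) = √(0.00051029) = 0.0226.
z = (0.6704 − 0.6447)/0.0226 = 0.0257/0.0226 = 1.14.
p-value = P(Z > 1.136) ≈ 0.1280.

z = 1.14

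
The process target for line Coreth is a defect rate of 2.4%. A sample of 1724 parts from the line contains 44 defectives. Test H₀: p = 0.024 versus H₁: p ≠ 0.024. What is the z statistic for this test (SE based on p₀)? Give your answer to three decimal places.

p̂ = 44/1724 = 0.025522.
Standard error under H₀: √(0.024×0.976/1724) = 0.003686.
z = (0.025522 − 0.024)/0.003686 = 0.001522/0.003686 = 0.413.

z = 0.413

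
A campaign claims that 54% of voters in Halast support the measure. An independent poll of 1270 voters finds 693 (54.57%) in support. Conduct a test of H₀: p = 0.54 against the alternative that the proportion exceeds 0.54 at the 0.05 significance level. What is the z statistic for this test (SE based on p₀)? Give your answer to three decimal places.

p̂ = 693/1270 = 0.54567.
Under H₀, SE = √(0.54·0.46/1270) = √(0.000195591) = 0.01399.
z = (0.54567 − 0.54)/0.01399 = 0.00567/0.01399 = 0.405.
p-value = P(Z > 0.405) ≈ 0.3426; since p > α = 0.05, fail to reject H₀.

z = 0.405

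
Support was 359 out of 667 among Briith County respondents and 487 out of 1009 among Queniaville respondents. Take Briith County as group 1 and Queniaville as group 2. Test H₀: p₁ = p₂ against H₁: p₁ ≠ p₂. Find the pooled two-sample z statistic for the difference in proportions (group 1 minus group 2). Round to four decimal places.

p̂₁ = 359/667 ≈ 0.5382309, p̂₂ = 487/1009 ≈ 0.4826561.
Pooled p̂ = (359+487)/(667+1009) = 846/1676 = 0.5047733.
SE = √(p̂(1−p̂)(1/n₁+1/n₂)) = √(0.5047733·0.4952267·0.00249033) = √(0.000622526) = 0.0249505.
z = (0.5382309 − 0.4826561)/0.0249505 = 0.0555748/0.0249505 = 2.2274.
Two-sided p-value ≈ 2·Φ(−2.227) = 0.0259.

z = 2.2274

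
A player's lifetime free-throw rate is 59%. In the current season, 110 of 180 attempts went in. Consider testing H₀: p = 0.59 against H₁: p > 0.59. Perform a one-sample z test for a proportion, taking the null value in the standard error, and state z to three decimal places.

p̂ = 110/180 ≈ 0.61111.
SE = √(p₀(1−p₀)/n) = √(0.2419/180) = 0.03666.
z = (0.61111 − 0.59)/0.03666 = 0.02111/0.03666 = 0.576.
p-value = P(Z > 0.576) ≈ 0.2823.

z = 0.576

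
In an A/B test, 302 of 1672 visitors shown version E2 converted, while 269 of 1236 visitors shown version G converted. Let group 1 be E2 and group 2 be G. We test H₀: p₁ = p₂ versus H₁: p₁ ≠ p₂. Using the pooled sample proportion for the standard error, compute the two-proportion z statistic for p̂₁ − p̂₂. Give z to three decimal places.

z = -2.484

p̂₁ = 302/1672 ≈ 0.180622, p̂₂ = 269/1236 ≈ 0.217638.
Pooled p̂ = (302+269)/(1672+1236) = 571/2908 = 0.196355.
SE = √(p̂(1−p̂)(1/n₁+1/n₂)) = √(0.196355·0.803645·0.00140715) = √(0.000222047) = 0.014901.
z = (0.180622 − 0.217638)/0.014901 = -0.037016/0.014901 = -2.484.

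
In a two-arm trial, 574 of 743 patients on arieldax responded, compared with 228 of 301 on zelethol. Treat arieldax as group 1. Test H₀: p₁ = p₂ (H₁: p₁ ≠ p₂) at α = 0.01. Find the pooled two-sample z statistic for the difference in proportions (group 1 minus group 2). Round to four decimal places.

p̂₁ = 574/743 ≈ 0.7725437, p̂₂ = 228/301 ≈ 0.7574751.
Pooled p̂ = (574+228)/(743+301) = 802/1044 = 0.7681992.
SE = √(0.178069 × 0.00466815) = 0.0288315.
z = (0.7725437 − 0.7574751)/0.0288315 = 0.0150686/0.0288315 = 0.5226.
p-value = 2·P(Z > 0.523) ≈ 0.6012. With α = 0.01, fail to reject H₀.

z = 0.5226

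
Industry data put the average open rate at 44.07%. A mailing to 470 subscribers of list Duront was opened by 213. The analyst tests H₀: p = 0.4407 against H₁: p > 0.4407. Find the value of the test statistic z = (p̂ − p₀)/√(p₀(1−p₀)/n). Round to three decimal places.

z = 0.545

p̂ = 213/470 = 0.45319.
Standard error under H₀: √(0.4407×0.5593/470) = 0.02290.
z = (0.45319 − 0.4407)/0.02290 = 0.01249/0.02290 = 0.545.
p-value = P(Z > 0.545) ≈ 0.2927.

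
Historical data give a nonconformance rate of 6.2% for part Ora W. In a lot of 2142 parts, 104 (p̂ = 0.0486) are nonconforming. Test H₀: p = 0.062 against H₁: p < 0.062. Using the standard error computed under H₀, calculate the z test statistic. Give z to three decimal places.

p̂ = 104/2142 = 0.048553.
Standard error under H₀: √(0.062×0.938/2142) = 0.005211.
z = (0.048553 − 0.062)/0.005211 = -0.013447/0.005211 = -2.581.
p-value = P(Z < -2.581) ≈ 0.0049.

z = -2.581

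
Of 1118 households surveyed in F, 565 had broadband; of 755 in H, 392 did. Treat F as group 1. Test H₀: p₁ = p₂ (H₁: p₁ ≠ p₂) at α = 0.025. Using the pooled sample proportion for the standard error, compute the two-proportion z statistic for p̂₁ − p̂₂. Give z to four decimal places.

p̂₁ = 565/1118 = 0.505367, p̂₂ = 392/755 = 0.519205.
Pooled p̂ = (565+392)/(1118+755) = 957/1873 = 0.510945.
SE = √(0.24988 × 0.00221896) = 0.023547.
z = (0.505367 − 0.519205)/0.023547 = -0.013838/0.023547 = -0.5877.
p-value = 2·P(Z > 0.588) ≈ 0.5567. With α = 0.025, fail to reject H₀.

z = -0.5877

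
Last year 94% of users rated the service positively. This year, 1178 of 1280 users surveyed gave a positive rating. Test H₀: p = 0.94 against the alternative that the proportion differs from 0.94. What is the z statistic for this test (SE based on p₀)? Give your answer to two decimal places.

p̂ = 1178/1280 = 0.92031.
SE = √(p₀(1−p₀)/n) = √(0.0564/1280) = 0.00664.
z = (0.92031 − 0.94)/0.00664 = -0.01969/0.00664 = -2.97.

z = -2.97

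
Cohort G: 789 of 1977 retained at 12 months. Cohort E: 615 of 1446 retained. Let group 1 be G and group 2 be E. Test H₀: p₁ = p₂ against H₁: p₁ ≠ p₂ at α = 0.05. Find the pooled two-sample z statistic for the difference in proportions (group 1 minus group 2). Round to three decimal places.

p̂₁ = 789/1977 ≈ 0.39909, p̂₂ = 615/1446 ≈ 0.42531.
Pooled p̂ = (789+615)/(1977+1446) = 1404/3423 = 0.41017.
SE = √(0.24193 × 0.00119738) = 0.01702.
z = (0.39909 − 0.42531)/0.01702 = -0.02622/0.01702 = -1.541.
p-value = 2·P(Z > 1.541) ≈ 0.1234. With α = 0.05, fail to reject H₀.

z = -1.541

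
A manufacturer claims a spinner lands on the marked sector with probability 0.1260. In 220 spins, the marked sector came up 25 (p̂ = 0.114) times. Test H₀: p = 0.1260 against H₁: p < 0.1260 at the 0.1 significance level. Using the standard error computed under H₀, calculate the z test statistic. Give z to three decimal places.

p̂ = 25/220 ≈ 0.11364.
Standard error under H₀: √(0.126×0.874/220) = 0.02237.
z = (0.11364 − 0.126)/0.02237 = -0.01236/0.02237 = -0.553.
p-value = P(Z < -0.553) ≈ 0.2903, so at α = 0.1 we fail to reject H₀.

z = -0.553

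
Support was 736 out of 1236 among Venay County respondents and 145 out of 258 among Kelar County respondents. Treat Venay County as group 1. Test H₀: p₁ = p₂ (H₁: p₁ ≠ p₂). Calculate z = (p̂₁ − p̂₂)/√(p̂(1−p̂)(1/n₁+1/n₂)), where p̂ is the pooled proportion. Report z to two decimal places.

z = 0.99

p̂₁ = 736/1236 = 0.5955, p̂₂ = 145/258 = 0.5620.
Pooled p̂ = (736+145)/(1236+258) = 881/1494 = 0.5897.
SE = √(p̂(1−p̂)(1/n₁+1/n₂)) = √(0.5897·0.4103·0.00468503) = √(0.00113357) = 0.0337.
z = (0.5955 − 0.5620)/0.0337 = 0.0335/0.0337 = 0.99.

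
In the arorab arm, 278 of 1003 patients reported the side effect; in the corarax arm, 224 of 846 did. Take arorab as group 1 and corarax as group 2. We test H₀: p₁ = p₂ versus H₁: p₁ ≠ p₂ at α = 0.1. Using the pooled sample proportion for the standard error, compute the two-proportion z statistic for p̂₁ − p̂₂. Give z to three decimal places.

p̂₁ = 278/1003 ≈ 0.27717, p̂₂ = 224/846 ≈ 0.26478.
Pooled p̂ = (278+224)/(1003+846) = 502/1849 = 0.27150.
SE = √(0.197787 × 0.00217904) = 0.02076.
z = (0.27717 − 0.26478)/0.02076 = 0.01239/0.02076 = 0.597.
p-value = 2·P(Z > 0.597) ≈ 0.5505. With α = 0.1, fail to reject H₀.

z = 0.597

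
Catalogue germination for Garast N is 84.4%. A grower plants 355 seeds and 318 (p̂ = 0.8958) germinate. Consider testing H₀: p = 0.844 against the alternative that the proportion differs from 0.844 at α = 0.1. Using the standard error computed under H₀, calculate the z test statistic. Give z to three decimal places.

p̂ = 318/355 = 0.89577.
Under H₀, SE = √(0.844·0.156/355) = √(0.000370885) = 0.01926.
z = (0.89577 − 0.844)/0.01926 = 0.05177/0.01926 = 2.688.
p-value = 2·P(Z > 2.688) ≈ 0.0072; since p < α = 0.1, reject H₀.

z = 2.688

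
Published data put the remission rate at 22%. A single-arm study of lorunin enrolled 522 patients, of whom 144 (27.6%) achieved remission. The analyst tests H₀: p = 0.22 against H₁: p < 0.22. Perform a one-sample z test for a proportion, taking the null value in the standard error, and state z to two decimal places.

p̂ = 144/522 = 0.27586.
Standard error under H₀: √(0.22×0.78/522) = 0.01813.
z = (0.27586 − 0.22)/0.01813 = 0.05586/0.01813 = 3.08.

z = 3.08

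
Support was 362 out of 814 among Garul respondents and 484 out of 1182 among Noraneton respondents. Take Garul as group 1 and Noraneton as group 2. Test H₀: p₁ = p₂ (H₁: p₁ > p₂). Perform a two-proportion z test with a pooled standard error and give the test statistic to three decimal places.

p̂₁ = 362/814 = 0.44472, p̂₂ = 484/1182 = 0.40948.
Pooled p̂ = (362+484)/(814+1182) = 846/1996 = 0.42385.
SE = √(p̂(1−p̂)(1/n₁+1/n₂)) = √(0.42385·0.57615·0.00207452) = √(0.000506601) = 0.02251.
z = (0.44472 − 0.40948)/0.02251 = 0.03524/0.02251 = 1.566.
p-value = P(Z > 1.566) ≈ 0.0587.

z = 1.566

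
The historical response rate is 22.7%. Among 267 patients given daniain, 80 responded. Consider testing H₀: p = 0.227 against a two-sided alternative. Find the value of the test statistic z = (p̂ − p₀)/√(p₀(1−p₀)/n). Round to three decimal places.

z = 2.833

p̂ = 80/267 ≈ 0.29963.
Standard error under H₀: √(0.227×0.773/267) = 0.02564.
z = (0.29963 − 0.227)/0.02564 = 0.07263/0.02564 = 2.833.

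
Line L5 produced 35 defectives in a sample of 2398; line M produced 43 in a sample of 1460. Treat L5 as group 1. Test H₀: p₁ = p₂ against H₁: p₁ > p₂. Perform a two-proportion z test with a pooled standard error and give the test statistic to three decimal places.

z = -3.180

p̂₁ = 35/2398 ≈ 0.01460, p̂₂ = 43/1460 ≈ 0.02945.
Pooled p̂ = (35+43)/(2398+1460) = 78/3858 = 0.02022.
SE = √(0.019809 × 0.00110195) = 0.00467.
z = (0.01460 − 0.02945)/0.00467 = -0.01485/0.00467 = -3.180.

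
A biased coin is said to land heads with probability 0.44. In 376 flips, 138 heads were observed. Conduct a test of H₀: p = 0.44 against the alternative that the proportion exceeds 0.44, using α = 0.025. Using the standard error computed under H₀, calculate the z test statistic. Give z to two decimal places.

z = -2.85

p̂ = 138/376 = 0.3670.
Standard error under H₀: √(0.44×0.56/376) = 0.0256.
z = (0.3670 − 0.44)/0.0256 = -0.0730/0.0256 = -2.85.
p-value = P(Z > -2.851) ≈ 0.9978. With α = 0.025, fail to reject H₀.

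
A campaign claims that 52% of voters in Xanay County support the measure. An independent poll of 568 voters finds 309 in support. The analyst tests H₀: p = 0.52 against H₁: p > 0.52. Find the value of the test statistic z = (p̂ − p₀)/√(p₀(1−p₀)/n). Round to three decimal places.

z = 1.146

p̂ = 309/568 = 0.54401.
Standard error under H₀: √(0.52×0.48/568) = 0.02096.
z = (0.54401 − 0.52)/0.02096 = 0.02401/0.02096 = 1.146.
p-value = P(Z > 1.146) ≈ 0.1260.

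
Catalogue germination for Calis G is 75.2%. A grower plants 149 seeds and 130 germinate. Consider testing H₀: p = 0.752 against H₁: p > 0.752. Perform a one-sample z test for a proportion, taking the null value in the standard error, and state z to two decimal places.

p̂ = 130/149 ≈ 0.87248.
SE = √(p₀(1−p₀)/n) = √(0.1865/149) = 0.03538.
z = (0.87248 − 0.752)/0.03538 = 0.12048/0.03538 = 3.41.

z = 3.41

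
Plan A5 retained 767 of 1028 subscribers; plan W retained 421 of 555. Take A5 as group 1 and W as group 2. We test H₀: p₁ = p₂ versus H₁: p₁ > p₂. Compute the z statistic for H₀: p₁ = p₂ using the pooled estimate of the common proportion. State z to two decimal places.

p̂₁ = 767/1028 = 0.7461, p̂₂ = 421/555 = 0.7586.
Pooled p̂ = (767+421)/(1028+555) = 1188/1583 = 0.7505.
SE = √(0.187263 × 0.00277456) = 0.0228.
z = (0.7461 − 0.7586)/0.0228 = -0.0125/0.0228 = -0.55.

z = -0.55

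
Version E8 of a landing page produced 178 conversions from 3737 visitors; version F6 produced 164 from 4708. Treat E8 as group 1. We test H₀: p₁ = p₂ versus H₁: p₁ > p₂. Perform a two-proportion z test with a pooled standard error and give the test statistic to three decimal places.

p̂₁ = 178/3737 ≈ 0.04763, p̂₂ = 164/4708 ≈ 0.03483.
Pooled p̂ = (178+164)/(3737+4708) = 342/8445 = 0.04050.
SE = √(0.0388573 × 0.000479999) = 0.00432.
z = (0.04763 − 0.03483)/0.00432 = 0.01280/0.00432 = 2.963.

z = 2.963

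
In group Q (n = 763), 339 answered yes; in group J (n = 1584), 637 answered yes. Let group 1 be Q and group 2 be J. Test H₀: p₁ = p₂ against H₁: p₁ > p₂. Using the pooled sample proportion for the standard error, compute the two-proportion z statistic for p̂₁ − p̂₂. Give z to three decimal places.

p̂₁ = 339/763 ≈ 0.44430, p̂₂ = 637/1584 ≈ 0.40215.
Pooled p̂ = (339+637)/(763+1584) = 976/2347 = 0.41585.
SE = √(p̂(1−p̂)(1/n₁+1/n₂)) = √(0.41585·0.58415·0.00194193) = √(0.000471731) = 0.02172.
z = (0.44430 − 0.40215)/0.02172 = 0.04215/0.02172 = 1.941.

z = 1.941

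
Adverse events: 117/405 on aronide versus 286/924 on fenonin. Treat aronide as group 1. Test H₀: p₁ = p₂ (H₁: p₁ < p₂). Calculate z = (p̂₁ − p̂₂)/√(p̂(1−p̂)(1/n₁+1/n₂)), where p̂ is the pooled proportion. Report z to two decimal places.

z = -0.75

p̂₁ = 117/405 = 0.2889, p̂₂ = 286/924 = 0.3095.
Pooled p̂ = (117+286)/(405+924) = 403/1329 = 0.3032.
SE = √(0.211284 × 0.00355139) = 0.0274.
z = (0.2889 − 0.3095)/0.0274 = -0.0206/0.0274 = -0.75.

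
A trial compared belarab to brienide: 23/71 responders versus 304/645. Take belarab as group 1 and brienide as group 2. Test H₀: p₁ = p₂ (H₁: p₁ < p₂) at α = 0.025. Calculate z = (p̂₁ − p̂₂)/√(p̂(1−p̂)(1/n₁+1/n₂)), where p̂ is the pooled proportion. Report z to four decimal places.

z = -2.3661

p̂₁ = 23/71 ≈ 0.323944, p̂₂ = 304/645 ≈ 0.471318.
Pooled p̂ = (23+304)/(71+645) = 327/716 = 0.456704.
SE = √(p̂(1−p̂)(1/n₁+1/n₂)) = √(0.456704·0.543296·0.0156349) = √(0.00387942) = 0.062285.
z = (0.323944 − 0.471318)/0.062285 = -0.147374/0.062285 = -2.3661.
p-value = P(Z < -2.366) ≈ 0.0090, so at α = 0.025 we reject H₀.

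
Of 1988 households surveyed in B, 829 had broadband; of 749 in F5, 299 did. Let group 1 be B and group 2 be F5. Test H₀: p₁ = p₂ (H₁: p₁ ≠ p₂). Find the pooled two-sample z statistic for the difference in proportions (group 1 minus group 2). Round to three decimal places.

p̂₁ = 829/1988 ≈ 0.41700, p̂₂ = 299/749 ≈ 0.39920.
Pooled p̂ = (829+299)/(1988+749) = 1128/2737 = 0.41213.
SE = √(p̂(1−p̂)(1/n₁+1/n₂)) = √(0.41213·0.58787·0.00183813) = √(0.00044534) = 0.02110.
z = (0.41700 − 0.39920)/0.02110 = 0.01780/0.02110 = 0.844.
Two-sided p-value ≈ 2·Φ(−0.844) = 0.3989.

z = 0.844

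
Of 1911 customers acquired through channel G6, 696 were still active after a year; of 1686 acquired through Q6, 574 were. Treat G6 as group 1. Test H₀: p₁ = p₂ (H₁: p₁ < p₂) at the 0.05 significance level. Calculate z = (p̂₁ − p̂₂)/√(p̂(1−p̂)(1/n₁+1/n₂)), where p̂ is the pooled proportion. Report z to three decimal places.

z = 1.488

p̂₁ = 696/1911 = 0.36421, p̂₂ = 574/1686 = 0.34045.
Pooled p̂ = (696+574)/(1911+1686) = 1270/3597 = 0.35307.
SE = √(p̂(1−p̂)(1/n₁+1/n₂)) = √(0.35307·0.64693·0.00111641) = √(0.000255001) = 0.01597.
z = (0.36421 − 0.34045)/0.01597 = 0.02376/0.01597 = 1.488.
p-value = P(Z < 1.488) ≈ 0.9316. With α = 0.05, fail to reject H₀.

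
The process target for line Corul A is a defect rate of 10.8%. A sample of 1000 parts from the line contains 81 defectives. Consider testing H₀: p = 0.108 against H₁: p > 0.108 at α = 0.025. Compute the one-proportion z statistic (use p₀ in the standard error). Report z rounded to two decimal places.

z = -2.75

p̂ = 81/1000 ≈ 0.08100.
Standard error under H₀: √(0.108×0.892/1000) = 0.00982.
z = (0.08100 − 0.108)/0.00982 = -0.02700/0.00982 = -2.75.
p-value = P(Z > -2.751) ≈ 0.9970. With α = 0.025, fail to reject H₀.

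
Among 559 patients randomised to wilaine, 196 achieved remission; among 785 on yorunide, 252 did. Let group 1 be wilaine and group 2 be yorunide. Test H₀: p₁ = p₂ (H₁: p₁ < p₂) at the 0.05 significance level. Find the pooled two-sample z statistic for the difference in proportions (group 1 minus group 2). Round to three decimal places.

p̂₁ = 196/559 ≈ 0.35063, p̂₂ = 252/785 ≈ 0.32102.
Pooled p̂ = (196+252)/(559+785) = 448/1344 = 0.33333.
SE = √(0.222222 × 0.00306279) = 0.02609.
z = (0.35063 − 0.32102)/0.02609 = 0.02961/0.02609 = 1.135.
p-value = P(Z < 1.135) ≈ 0.8718. With α = 0.05, fail to reject H₀.

z = 1.135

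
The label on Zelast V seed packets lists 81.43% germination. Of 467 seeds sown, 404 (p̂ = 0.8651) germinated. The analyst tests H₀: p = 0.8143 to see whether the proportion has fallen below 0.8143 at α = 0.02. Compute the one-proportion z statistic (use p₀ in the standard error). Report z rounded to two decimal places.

p̂ = 404/467 = 0.8651.
Under H₀, SE = √(0.8143·0.1857/467) = √(0.000323802) = 0.0180.
z = (0.8651 − 0.8143)/0.0180 = 0.0508/0.0180 = 2.82.
p-value = P(Z < 2.823) ≈ 0.9976, so at α = 0.02 we fail to reject H₀.

z = 2.82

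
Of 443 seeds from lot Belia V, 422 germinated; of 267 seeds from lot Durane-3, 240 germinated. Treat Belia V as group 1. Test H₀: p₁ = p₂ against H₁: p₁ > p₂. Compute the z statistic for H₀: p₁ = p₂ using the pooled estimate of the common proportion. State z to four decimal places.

z = 2.7617

p̂₁ = 422/443 = 0.952596, p̂₂ = 240/267 = 0.898876.
Pooled p̂ = (422+240)/(443+267) = 662/710 = 0.932394.
SE = √(0.0630351 × 0.00600265) = 0.019452.
z = (0.952596 − 0.898876)/0.019452 = 0.053720/0.019452 = 2.7617.
p-value = P(Z > 2.762) ≈ 0.0029.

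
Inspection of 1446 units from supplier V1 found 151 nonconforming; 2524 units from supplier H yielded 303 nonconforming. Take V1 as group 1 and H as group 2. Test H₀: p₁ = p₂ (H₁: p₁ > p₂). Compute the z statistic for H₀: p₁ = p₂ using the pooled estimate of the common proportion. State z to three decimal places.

z = -1.488

p̂₁ = 151/1446 ≈ 0.10443, p̂₂ = 303/2524 ≈ 0.12005.
Pooled p̂ = (151+303)/(1446+2524) = 454/3970 = 0.11436.
SE = √(0.10128 × 0.00108776) = 0.01050.
z = (0.10443 − 0.12005)/0.01050 = -0.01562/0.01050 = -1.488.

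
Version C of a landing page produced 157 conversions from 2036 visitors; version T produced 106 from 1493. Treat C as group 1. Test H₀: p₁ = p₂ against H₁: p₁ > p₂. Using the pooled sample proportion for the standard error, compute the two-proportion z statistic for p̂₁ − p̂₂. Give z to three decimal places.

p̂₁ = 157/2036 ≈ 0.07711, p̂₂ = 106/1493 ≈ 0.07100.
Pooled p̂ = (157+106)/(2036+1493) = 263/3529 = 0.07453.
SE = √(0.0689713 × 0.00116095) = 0.00895.
z = (0.07711 − 0.07100)/0.00895 = 0.00611/0.00895 = 0.683.

z = 0.683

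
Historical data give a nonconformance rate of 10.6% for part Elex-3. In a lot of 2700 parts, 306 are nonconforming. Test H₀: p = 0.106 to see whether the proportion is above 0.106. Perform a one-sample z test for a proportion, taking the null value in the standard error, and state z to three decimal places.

z = 1.238

p̂ = 306/2700 = 0.11333.
Under H₀, SE = √(0.106·0.894/2700) = √(3.50978e-05) = 0.00592.
z = (0.11333 − 0.106)/0.00592 = 0.00733/0.00592 = 1.238.
p-value = P(Z > 1.238) ≈ 0.1079.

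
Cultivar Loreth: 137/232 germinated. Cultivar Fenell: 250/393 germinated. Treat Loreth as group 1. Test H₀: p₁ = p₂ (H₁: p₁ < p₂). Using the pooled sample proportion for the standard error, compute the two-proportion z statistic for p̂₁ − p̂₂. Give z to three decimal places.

z = -1.135

p̂₁ = 137/232 ≈ 0.59052, p̂₂ = 250/393 ≈ 0.63613.
Pooled p̂ = (137+250)/(232+393) = 387/625 = 0.61920.
SE = √(p̂(1−p̂)(1/n₁+1/n₂)) = √(0.61920·0.38080·0.00685487) = √(0.00161632) = 0.04020.
z = (0.59052 − 0.63613)/0.04020 = -0.04561/0.04020 = -1.135.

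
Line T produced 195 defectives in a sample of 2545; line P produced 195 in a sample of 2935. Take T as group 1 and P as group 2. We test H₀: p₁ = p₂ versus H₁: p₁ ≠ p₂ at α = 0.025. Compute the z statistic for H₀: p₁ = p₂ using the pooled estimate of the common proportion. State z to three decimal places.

z = 1.462

p̂₁ = 195/2545 ≈ 0.076621, p̂₂ = 195/2935 ≈ 0.066440.
Pooled p̂ = (195+195)/(2545+2935) = 390/5480 = 0.071168.
SE = √(0.066103 × 0.000733643) = 0.006964.
z = (0.076621 − 0.066440)/0.006964 = 0.010181/0.006964 = 1.462.
p-value = 2·P(Z > 1.462) ≈ 0.1437. With α = 0.025, fail to reject H₀.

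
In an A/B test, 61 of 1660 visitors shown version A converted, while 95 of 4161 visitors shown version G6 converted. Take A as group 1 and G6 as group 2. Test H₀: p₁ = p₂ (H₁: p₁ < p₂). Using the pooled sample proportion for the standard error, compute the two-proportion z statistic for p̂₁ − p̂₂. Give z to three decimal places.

p̂₁ = 61/1660 = 0.03675, p̂₂ = 95/4161 = 0.02283.
Pooled p̂ = (61+95)/(1660+4161) = 156/5821 = 0.02680.
SE = √(0.0260813 × 0.000842736) = 0.00469.
z = (0.03675 − 0.02283)/0.00469 = 0.01392/0.00469 = 2.968.
p-value = P(Z < 2.968) ≈ 0.9985.

z = 2.968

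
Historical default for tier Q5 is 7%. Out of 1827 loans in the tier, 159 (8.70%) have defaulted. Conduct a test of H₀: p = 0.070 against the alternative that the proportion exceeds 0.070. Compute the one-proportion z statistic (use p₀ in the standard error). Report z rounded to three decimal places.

z = 2.853

p̂ = 159/1827 = 0.08703.
Under H₀, SE = √(0.07·0.93/1827) = √(3.56322e-05) = 0.00597.
z = (0.08703 − 0.07)/0.00597 = 0.01703/0.00597 = 2.853.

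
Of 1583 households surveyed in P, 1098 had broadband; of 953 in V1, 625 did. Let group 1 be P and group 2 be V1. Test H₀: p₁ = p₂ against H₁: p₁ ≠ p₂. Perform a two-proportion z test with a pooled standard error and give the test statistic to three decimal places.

z = 1.975

p̂₁ = 1098/1583 ≈ 0.693620, p̂₂ = 625/953 ≈ 0.655824.
Pooled p̂ = (1098+625)/(1583+953) = 1723/2536 = 0.679416.
SE = √(0.21781 × 0.00168103) = 0.019135.
z = (0.693620 − 0.655824)/0.019135 = 0.037796/0.019135 = 1.975.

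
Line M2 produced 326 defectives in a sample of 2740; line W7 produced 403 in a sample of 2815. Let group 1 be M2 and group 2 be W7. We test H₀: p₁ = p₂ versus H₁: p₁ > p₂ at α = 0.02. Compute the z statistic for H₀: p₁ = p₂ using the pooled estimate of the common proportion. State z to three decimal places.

z = -2.669

p̂₁ = 326/2740 ≈ 0.11898, p̂₂ = 403/2815 ≈ 0.14316.
Pooled p̂ = (326+403)/(2740+2815) = 729/5555 = 0.13123.
SE = √(p̂(1−p̂)(1/n₁+1/n₂)) = √(0.13123·0.86877·0.000720203) = √(8.21111e-05) = 0.00906.
z = (0.11898 − 0.14316)/0.00906 = -0.02418/0.00906 = -2.669.
p-value = P(Z > -2.669) ≈ 0.9962; since p > α = 0.02, fail to reject H₀.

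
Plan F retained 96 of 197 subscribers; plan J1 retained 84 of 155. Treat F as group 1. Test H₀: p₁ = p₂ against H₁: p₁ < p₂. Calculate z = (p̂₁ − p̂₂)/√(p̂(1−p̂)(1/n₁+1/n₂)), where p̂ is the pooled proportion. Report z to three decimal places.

z = -1.018

p̂₁ = 96/197 ≈ 0.48731, p̂₂ = 84/155 ≈ 0.54194.
Pooled p̂ = (96+84)/(197+155) = 180/352 = 0.51136.
SE = √(p̂(1−p̂)(1/n₁+1/n₂)) = √(0.51136·0.48864·0.0115278) = √(0.00288045) = 0.05367.
z = (0.48731 − 0.54194)/0.05367 = -0.05463/0.05367 = -1.018.
p-value = P(Z < -1.018) ≈ 0.1544.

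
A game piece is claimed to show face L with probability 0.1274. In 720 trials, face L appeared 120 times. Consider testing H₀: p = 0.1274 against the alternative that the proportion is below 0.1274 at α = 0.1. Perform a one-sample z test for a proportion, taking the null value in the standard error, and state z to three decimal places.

z = 3.160

p̂ = 120/720 = 0.166667.
Standard error under H₀: √(0.1274×0.8726/720) = 0.012426.
z = (0.166667 − 0.1274)/0.012426 = 0.039267/0.012426 = 3.160.
p-value = P(Z < 3.160) ≈ 0.9992; since p > α = 0.1, fail to reject H₀.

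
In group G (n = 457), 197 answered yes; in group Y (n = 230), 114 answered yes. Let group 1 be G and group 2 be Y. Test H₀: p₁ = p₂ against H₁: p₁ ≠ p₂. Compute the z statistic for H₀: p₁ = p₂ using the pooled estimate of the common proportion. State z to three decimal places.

p̂₁ = 197/457 = 0.43107, p̂₂ = 114/230 = 0.49565.
Pooled p̂ = (197+114)/(457+230) = 311/687 = 0.45269.
SE = √(0.247762 × 0.00653601) = 0.04024.
z = (0.43107 − 0.49565)/0.04024 = -0.06458/0.04024 = -1.605.
p-value = 2·P(Z > 1.605) ≈ 0.1085.

z = -1.605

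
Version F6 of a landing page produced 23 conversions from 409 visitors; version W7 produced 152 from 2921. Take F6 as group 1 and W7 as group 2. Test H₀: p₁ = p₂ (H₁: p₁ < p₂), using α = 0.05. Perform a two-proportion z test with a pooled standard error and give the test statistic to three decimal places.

p̂₁ = 23/409 ≈ 0.05623, p̂₂ = 152/2921 ≈ 0.05204.
Pooled p̂ = (23+152)/(409+2921) = 175/3330 = 0.05255.
SE = √(p̂(1−p̂)(1/n₁+1/n₂)) = √(0.05255·0.94745·0.00278734) = √(0.000138784) = 0.01178.
z = (0.05623 − 0.05204)/0.01178 = 0.00419/0.01178 = 0.356.
p-value = P(Z < 0.356) ≈ 0.6392; since p > α = 0.05, fail to reject H₀.

z = 0.356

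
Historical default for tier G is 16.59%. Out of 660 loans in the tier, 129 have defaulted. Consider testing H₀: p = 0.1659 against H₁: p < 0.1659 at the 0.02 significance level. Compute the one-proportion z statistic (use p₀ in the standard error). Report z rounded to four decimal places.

p̂ = 129/660 = 0.195455.
SE = √(p₀(1−p₀)/n) = √(0.13838/660) = 0.014480.
z = (0.195455 − 0.1659)/0.014480 = 0.029555/0.014480 = 2.0411.
p-value = P(Z < 2.041) ≈ 0.9794. With α = 0.02, fail to reject H₀.

z = 2.0411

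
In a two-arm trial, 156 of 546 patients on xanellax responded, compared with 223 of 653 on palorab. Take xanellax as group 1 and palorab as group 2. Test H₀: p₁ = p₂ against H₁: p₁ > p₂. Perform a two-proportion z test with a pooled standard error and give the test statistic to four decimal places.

p̂₁ = 156/546 = 0.285714, p̂₂ = 223/653 = 0.341501.
Pooled p̂ = (156+223)/(546+653) = 379/1199 = 0.316097.
SE = √(0.21618 × 0.0033629) = 0.026963.
z = (0.285714 − 0.341501)/0.026963 = -0.055787/0.026963 = -2.0690.

z = -2.0690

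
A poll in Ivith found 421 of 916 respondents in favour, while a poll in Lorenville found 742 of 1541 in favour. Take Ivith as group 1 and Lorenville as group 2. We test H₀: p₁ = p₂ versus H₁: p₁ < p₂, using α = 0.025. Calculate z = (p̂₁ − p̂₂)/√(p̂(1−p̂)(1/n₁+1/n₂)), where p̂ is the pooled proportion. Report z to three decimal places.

p̂₁ = 421/916 ≈ 0.45961, p̂₂ = 742/1541 ≈ 0.48151.
Pooled p̂ = (421+742)/(916+1541) = 1163/2457 = 0.47334.
SE = √(0.249289 × 0.00174063) = 0.02083.
z = (0.45961 − 0.48151)/0.02083 = -0.02190/0.02083 = -1.051.
p-value = P(Z < -1.051) ≈ 0.1466. With α = 0.025, fail to reject H₀.

z = -1.051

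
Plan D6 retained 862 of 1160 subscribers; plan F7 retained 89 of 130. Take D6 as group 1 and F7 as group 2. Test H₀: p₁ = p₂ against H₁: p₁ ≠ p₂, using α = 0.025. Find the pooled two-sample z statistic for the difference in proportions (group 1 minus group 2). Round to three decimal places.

p̂₁ = 862/1160 ≈ 0.74310, p̂₂ = 89/130 ≈ 0.68462.
Pooled p̂ = (862+89)/(1160+130) = 951/1290 = 0.73721.
SE = √(0.193732 × 0.00855438) = 0.04071.
z = (0.74310 − 0.68462)/0.04071 = 0.05848/0.04071 = 1.437.
p-value = 2·P(Z > 1.437) ≈ 0.1508, so at α = 0.025 we fail to reject H₀.

z = 1.437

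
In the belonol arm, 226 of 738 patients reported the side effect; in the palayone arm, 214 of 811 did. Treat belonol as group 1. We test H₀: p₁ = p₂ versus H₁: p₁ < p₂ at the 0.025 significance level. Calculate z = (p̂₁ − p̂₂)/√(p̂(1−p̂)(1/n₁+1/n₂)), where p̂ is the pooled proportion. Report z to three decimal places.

p̂₁ = 226/738 ≈ 0.306233, p̂₂ = 214/811 ≈ 0.263872.
Pooled p̂ = (226+214)/(738+811) = 440/1549 = 0.284054.
SE = √(p̂(1−p̂)(1/n₁+1/n₂)) = √(0.284054·0.715946·0.00258806) = √(0.000526327) = 0.022942.
z = (0.306233 − 0.263872)/0.022942 = 0.042361/0.022942 = 1.846.
p-value = P(Z < 1.846) ≈ 0.9676. With α = 0.025, fail to reject H₀.

z = 1.846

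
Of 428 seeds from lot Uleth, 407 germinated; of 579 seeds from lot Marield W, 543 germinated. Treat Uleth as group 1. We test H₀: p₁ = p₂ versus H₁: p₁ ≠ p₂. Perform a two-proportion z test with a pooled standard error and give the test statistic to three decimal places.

p̂₁ = 407/428 = 0.95093, p̂₂ = 543/579 = 0.93782.
Pooled p̂ = (407+543)/(428+579) = 950/1007 = 0.94340.
SE = √(p̂(1−p̂)(1/n₁+1/n₂)) = √(0.94340·0.05660·0.00406356) = √(0.000216993) = 0.01473.
z = (0.95093 − 0.93782)/0.01473 = 0.01311/0.01473 = 0.890.
Two-sided p-value ≈ 2·Φ(−0.890) = 0.3735.

z = 0.890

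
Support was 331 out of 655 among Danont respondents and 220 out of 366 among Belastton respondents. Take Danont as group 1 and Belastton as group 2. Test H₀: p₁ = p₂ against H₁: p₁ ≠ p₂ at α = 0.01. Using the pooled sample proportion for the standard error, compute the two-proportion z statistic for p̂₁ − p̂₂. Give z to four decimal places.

p̂₁ = 331/655 = 0.5053435, p̂₂ = 220/366 = 0.6010929.
Pooled p̂ = (331+220)/(655+366) = 551/1021 = 0.5396670.
SE = √(0.248427 × 0.00425896) = 0.0325275.
z = (0.5053435 − 0.6010929)/0.0325275 = -0.0957494/0.0325275 = -2.9436.
Two-sided p-value ≈ 2·Φ(−2.944) = 0.0032. With α = 0.01, reject H₀.

z = -2.9436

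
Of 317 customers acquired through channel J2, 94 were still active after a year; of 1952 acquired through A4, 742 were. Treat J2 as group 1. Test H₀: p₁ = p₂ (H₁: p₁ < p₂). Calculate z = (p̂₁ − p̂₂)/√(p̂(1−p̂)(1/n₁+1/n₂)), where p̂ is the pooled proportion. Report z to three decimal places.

p̂₁ = 94/317 = 0.29653, p̂₂ = 742/1952 = 0.38012.
Pooled p̂ = (94+742)/(317+1952) = 836/2269 = 0.36844.
SE = √(p̂(1−p̂)(1/n₁+1/n₂)) = √(0.36844·0.63156·0.00366687) = √(0.000853255) = 0.02921.
z = (0.29653 − 0.38012)/0.02921 = -0.08359/0.02921 = -2.862.

z = -2.862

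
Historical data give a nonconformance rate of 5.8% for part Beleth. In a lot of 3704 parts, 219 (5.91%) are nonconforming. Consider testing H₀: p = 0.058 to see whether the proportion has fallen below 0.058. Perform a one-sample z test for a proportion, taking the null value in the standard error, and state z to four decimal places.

z = 0.2930

p̂ = 219/3704 ≈ 0.0591253.
Standard error under H₀: √(0.058×0.942/3704) = 0.0038406.
z = (0.0591253 − 0.058)/0.0038406 = 0.0011253/0.0038406 = 0.2930.
p-value = P(Z < 0.293) ≈ 0.6152.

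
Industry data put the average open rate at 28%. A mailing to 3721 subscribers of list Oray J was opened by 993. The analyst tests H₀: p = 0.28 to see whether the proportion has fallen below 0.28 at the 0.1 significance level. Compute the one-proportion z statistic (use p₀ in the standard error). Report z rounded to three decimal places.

p̂ = 993/3721 ≈ 0.26686.
SE = √(p₀(1−p₀)/n) = √(0.2016/3721) = 0.00736.
z = (0.26686 − 0.28)/0.00736 = -0.01314/0.00736 = -1.785.
p-value = P(Z < -1.785) ≈ 0.0372, so at α = 0.1 we reject H₀.

z = -1.785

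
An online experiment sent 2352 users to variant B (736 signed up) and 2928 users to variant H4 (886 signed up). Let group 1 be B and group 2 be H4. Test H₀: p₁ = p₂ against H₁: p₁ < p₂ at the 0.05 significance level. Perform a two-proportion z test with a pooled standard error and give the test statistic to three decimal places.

z = 0.809

p̂₁ = 736/2352 ≈ 0.31293, p̂₂ = 886/2928 ≈ 0.30260.
Pooled p̂ = (736+886)/(2352+2928) = 1622/5280 = 0.30720.
SE = √(p̂(1−p̂)(1/n₁+1/n₂)) = √(0.30720·0.69280·0.0007667) = √(0.000163174) = 0.01277.
z = (0.31293 − 0.30260)/0.01277 = 0.01033/0.01277 = 0.809.
p-value = P(Z < 0.809) ≈ 0.7906, so at α = 0.05 we fail to reject H₀.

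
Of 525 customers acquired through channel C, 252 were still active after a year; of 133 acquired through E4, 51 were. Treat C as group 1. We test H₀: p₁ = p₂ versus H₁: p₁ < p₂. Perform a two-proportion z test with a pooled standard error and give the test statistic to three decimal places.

p̂₁ = 252/525 ≈ 0.48000, p̂₂ = 51/133 ≈ 0.38346.
Pooled p̂ = (252+51)/(525+133) = 303/658 = 0.46049.
SE = √(p̂(1−p̂)(1/n₁+1/n₂)) = √(0.46049·0.53951·0.00942356) = √(0.00234118) = 0.04839.
z = (0.48000 − 0.38346)/0.04839 = 0.09654/0.04839 = 1.995.
p-value = P(Z < 1.995) ≈ 0.9770.

z = 1.995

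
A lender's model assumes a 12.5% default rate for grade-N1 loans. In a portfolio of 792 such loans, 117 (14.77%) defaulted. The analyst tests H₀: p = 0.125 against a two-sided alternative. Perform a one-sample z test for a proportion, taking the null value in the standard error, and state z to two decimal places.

p̂ = 117/792 = 0.14773.
Standard error under H₀: √(0.125×0.875/792) = 0.01175.
z = (0.14773 − 0.125)/0.01175 = 0.02273/0.01175 = 1.93.
p-value = 2·P(Z > 1.934) ≈ 0.0531.

z = 1.93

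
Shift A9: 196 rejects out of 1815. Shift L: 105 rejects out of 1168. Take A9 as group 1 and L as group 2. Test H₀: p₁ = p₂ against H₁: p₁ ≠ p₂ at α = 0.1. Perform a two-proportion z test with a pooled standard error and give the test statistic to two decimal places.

p̂₁ = 196/1815 ≈ 0.1080, p̂₂ = 105/1168 ≈ 0.0899.
Pooled p̂ = (196+105)/(1815+1168) = 301/2983 = 0.1009.
SE = √(0.0907233 × 0.00140713) = 0.0113.
z = (0.1080 − 0.0899)/0.0113 = 0.0181/0.0113 = 1.60.
Two-sided p-value ≈ 2·Φ(−1.601) = 0.1093. With α = 0.1, fail to reject H₀.

z = 1.60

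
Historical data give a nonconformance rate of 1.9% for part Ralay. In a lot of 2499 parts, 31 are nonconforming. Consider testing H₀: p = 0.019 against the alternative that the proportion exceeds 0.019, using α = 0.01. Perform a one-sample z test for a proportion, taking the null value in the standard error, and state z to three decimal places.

z = -2.415

p̂ = 31/2499 = 0.012405.
Under H₀, SE = √(0.019·0.981/2499) = √(7.45858e-06) = 0.002731.
z = (0.012405 − 0.019)/0.002731 = -0.006595/0.002731 = -2.415.
p-value = P(Z > -2.415) ≈ 0.9921, so at α = 0.01 we fail to reject H₀.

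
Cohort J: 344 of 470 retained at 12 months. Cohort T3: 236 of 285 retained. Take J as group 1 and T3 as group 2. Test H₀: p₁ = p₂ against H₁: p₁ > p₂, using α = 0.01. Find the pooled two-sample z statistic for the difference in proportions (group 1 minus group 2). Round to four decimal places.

p̂₁ = 344/470 = 0.731915, p̂₂ = 236/285 = 0.828070.
Pooled p̂ = (344+236)/(470+285) = 580/755 = 0.768212.
SE = √(p̂(1−p̂)(1/n₁+1/n₂)) = √(0.768212·0.231788·0.00563643) = √(0.00100364) = 0.031680.
z = (0.731915 − 0.828070)/0.031680 = -0.096155/0.031680 = -3.0352.
p-value = P(Z > -3.035) ≈ 0.9988, so at α = 0.01 we fail to reject H₀.

z = -3.0352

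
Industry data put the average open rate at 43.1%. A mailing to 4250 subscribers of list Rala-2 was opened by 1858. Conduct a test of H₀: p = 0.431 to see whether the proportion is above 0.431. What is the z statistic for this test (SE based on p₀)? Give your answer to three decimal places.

z = 0.813

p̂ = 1858/4250 = 0.43718.
Under H₀, SE = √(0.431·0.569/4250) = √(5.77033e-05) = 0.00760.
z = (0.43718 − 0.431)/0.00760 = 0.00618/0.00760 = 0.813.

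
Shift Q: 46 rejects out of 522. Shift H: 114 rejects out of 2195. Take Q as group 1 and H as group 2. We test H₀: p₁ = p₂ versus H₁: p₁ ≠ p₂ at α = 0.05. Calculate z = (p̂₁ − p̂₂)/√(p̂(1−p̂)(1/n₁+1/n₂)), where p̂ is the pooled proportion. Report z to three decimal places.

z = 3.157

p̂₁ = 46/522 = 0.08812, p̂₂ = 114/2195 = 0.05194.
Pooled p̂ = (46+114)/(522+2195) = 160/2717 = 0.05889.
SE = √(p̂(1−p̂)(1/n₁+1/n₂)) = √(0.05889·0.94111·0.00237129) = √(0.000131418) = 0.01146.
z = (0.08812 − 0.05194)/0.01146 = 0.03618/0.01146 = 3.157.
p-value = 2·P(Z > 3.157) ≈ 0.0016; since p < α = 0.05, reject H₀.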